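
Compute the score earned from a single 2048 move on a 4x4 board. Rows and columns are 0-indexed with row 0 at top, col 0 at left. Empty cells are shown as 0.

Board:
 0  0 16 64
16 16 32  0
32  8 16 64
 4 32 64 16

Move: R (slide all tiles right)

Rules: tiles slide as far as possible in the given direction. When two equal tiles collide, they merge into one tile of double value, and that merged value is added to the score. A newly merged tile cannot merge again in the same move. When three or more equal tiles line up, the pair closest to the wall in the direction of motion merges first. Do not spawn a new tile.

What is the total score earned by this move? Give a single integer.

Answer: 32

Derivation:
Slide right:
row 0: [0, 0, 16, 64] -> [0, 0, 16, 64]  score +0 (running 0)
row 1: [16, 16, 32, 0] -> [0, 0, 32, 32]  score +32 (running 32)
row 2: [32, 8, 16, 64] -> [32, 8, 16, 64]  score +0 (running 32)
row 3: [4, 32, 64, 16] -> [4, 32, 64, 16]  score +0 (running 32)
Board after move:
 0  0 16 64
 0  0 32 32
32  8 16 64
 4 32 64 16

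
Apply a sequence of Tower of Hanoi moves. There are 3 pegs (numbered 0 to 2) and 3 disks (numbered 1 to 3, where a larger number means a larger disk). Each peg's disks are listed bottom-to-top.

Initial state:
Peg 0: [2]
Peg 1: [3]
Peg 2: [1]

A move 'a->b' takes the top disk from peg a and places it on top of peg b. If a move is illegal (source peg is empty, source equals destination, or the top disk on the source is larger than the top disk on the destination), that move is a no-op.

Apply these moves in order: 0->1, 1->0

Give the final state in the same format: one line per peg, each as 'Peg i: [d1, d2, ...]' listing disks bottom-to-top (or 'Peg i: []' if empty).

After move 1 (0->1):
Peg 0: []
Peg 1: [3, 2]
Peg 2: [1]

After move 2 (1->0):
Peg 0: [2]
Peg 1: [3]
Peg 2: [1]

Answer: Peg 0: [2]
Peg 1: [3]
Peg 2: [1]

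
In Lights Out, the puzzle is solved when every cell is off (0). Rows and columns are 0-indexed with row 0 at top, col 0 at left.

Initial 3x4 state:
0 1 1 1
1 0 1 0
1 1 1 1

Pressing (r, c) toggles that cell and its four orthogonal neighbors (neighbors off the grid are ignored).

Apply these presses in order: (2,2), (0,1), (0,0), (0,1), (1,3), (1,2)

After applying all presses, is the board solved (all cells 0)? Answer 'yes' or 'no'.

After press 1 at (2,2):
0 1 1 1
1 0 0 0
1 0 0 0

After press 2 at (0,1):
1 0 0 1
1 1 0 0
1 0 0 0

After press 3 at (0,0):
0 1 0 1
0 1 0 0
1 0 0 0

After press 4 at (0,1):
1 0 1 1
0 0 0 0
1 0 0 0

After press 5 at (1,3):
1 0 1 0
0 0 1 1
1 0 0 1

After press 6 at (1,2):
1 0 0 0
0 1 0 0
1 0 1 1

Lights still on: 5

Answer: no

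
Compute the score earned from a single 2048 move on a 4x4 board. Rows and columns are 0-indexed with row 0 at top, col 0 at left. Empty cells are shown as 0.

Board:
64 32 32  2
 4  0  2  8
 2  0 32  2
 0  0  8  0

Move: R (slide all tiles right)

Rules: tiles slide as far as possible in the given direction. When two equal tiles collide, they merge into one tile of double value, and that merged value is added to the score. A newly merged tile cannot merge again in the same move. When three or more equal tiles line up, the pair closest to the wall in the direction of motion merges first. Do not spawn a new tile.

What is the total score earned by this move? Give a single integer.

Slide right:
row 0: [64, 32, 32, 2] -> [0, 64, 64, 2]  score +64 (running 64)
row 1: [4, 0, 2, 8] -> [0, 4, 2, 8]  score +0 (running 64)
row 2: [2, 0, 32, 2] -> [0, 2, 32, 2]  score +0 (running 64)
row 3: [0, 0, 8, 0] -> [0, 0, 0, 8]  score +0 (running 64)
Board after move:
 0 64 64  2
 0  4  2  8
 0  2 32  2
 0  0  0  8

Answer: 64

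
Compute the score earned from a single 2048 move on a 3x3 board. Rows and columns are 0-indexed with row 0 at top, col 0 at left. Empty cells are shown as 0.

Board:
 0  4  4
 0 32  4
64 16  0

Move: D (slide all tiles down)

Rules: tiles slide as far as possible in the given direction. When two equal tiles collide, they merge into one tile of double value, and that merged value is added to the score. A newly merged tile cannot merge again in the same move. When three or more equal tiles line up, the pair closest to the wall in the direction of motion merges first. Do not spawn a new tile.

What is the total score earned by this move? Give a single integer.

Slide down:
col 0: [0, 0, 64] -> [0, 0, 64]  score +0 (running 0)
col 1: [4, 32, 16] -> [4, 32, 16]  score +0 (running 0)
col 2: [4, 4, 0] -> [0, 0, 8]  score +8 (running 8)
Board after move:
 0  4  0
 0 32  0
64 16  8

Answer: 8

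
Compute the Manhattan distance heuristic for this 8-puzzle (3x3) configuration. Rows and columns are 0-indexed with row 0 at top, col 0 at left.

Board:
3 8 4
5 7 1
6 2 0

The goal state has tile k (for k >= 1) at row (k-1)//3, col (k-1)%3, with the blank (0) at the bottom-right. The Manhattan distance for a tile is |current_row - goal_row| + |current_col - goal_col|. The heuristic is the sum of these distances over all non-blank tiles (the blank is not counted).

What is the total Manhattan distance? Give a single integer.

Tile 3: at (0,0), goal (0,2), distance |0-0|+|0-2| = 2
Tile 8: at (0,1), goal (2,1), distance |0-2|+|1-1| = 2
Tile 4: at (0,2), goal (1,0), distance |0-1|+|2-0| = 3
Tile 5: at (1,0), goal (1,1), distance |1-1|+|0-1| = 1
Tile 7: at (1,1), goal (2,0), distance |1-2|+|1-0| = 2
Tile 1: at (1,2), goal (0,0), distance |1-0|+|2-0| = 3
Tile 6: at (2,0), goal (1,2), distance |2-1|+|0-2| = 3
Tile 2: at (2,1), goal (0,1), distance |2-0|+|1-1| = 2
Sum: 2 + 2 + 3 + 1 + 2 + 3 + 3 + 2 = 18

Answer: 18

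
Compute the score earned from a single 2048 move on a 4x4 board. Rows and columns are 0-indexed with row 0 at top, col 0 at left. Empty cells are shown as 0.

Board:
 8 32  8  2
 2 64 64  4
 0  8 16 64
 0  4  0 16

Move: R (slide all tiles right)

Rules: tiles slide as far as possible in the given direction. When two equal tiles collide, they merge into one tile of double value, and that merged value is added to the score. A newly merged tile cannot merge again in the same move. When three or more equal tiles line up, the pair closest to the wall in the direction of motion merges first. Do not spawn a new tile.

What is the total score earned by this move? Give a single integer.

Slide right:
row 0: [8, 32, 8, 2] -> [8, 32, 8, 2]  score +0 (running 0)
row 1: [2, 64, 64, 4] -> [0, 2, 128, 4]  score +128 (running 128)
row 2: [0, 8, 16, 64] -> [0, 8, 16, 64]  score +0 (running 128)
row 3: [0, 4, 0, 16] -> [0, 0, 4, 16]  score +0 (running 128)
Board after move:
  8  32   8   2
  0   2 128   4
  0   8  16  64
  0   0   4  16

Answer: 128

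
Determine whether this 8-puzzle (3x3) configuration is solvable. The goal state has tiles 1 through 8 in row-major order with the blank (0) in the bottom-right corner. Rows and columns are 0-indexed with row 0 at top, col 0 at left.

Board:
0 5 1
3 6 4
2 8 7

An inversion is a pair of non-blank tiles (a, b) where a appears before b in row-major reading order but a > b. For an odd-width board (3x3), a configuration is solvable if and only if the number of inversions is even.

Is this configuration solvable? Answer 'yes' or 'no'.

Answer: no

Derivation:
Inversions (pairs i<j in row-major order where tile[i] > tile[j] > 0): 9
9 is odd, so the puzzle is not solvable.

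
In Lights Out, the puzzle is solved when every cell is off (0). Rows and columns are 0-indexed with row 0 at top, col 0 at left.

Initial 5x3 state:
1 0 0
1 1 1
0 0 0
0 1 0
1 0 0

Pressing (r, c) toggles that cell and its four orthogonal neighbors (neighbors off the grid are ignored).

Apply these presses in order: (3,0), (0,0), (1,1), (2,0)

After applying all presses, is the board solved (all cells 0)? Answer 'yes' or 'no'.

Answer: yes

Derivation:
After press 1 at (3,0):
1 0 0
1 1 1
1 0 0
1 0 0
0 0 0

After press 2 at (0,0):
0 1 0
0 1 1
1 0 0
1 0 0
0 0 0

After press 3 at (1,1):
0 0 0
1 0 0
1 1 0
1 0 0
0 0 0

After press 4 at (2,0):
0 0 0
0 0 0
0 0 0
0 0 0
0 0 0

Lights still on: 0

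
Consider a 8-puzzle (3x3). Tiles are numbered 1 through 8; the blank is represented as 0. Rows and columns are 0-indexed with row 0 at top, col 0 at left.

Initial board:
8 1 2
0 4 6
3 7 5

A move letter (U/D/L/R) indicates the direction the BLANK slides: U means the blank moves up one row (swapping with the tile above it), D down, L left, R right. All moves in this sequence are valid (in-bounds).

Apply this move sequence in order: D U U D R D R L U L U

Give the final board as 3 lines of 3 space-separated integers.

After move 1 (D):
8 1 2
3 4 6
0 7 5

After move 2 (U):
8 1 2
0 4 6
3 7 5

After move 3 (U):
0 1 2
8 4 6
3 7 5

After move 4 (D):
8 1 2
0 4 6
3 7 5

After move 5 (R):
8 1 2
4 0 6
3 7 5

After move 6 (D):
8 1 2
4 7 6
3 0 5

After move 7 (R):
8 1 2
4 7 6
3 5 0

After move 8 (L):
8 1 2
4 7 6
3 0 5

After move 9 (U):
8 1 2
4 0 6
3 7 5

After move 10 (L):
8 1 2
0 4 6
3 7 5

After move 11 (U):
0 1 2
8 4 6
3 7 5

Answer: 0 1 2
8 4 6
3 7 5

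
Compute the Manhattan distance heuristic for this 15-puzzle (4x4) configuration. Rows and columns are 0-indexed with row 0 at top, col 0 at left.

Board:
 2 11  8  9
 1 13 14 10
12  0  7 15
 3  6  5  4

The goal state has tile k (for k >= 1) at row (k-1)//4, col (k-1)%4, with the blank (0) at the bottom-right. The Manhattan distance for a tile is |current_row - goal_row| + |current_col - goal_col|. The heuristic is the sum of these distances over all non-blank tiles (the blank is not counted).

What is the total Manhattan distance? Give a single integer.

Tile 2: at (0,0), goal (0,1), distance |0-0|+|0-1| = 1
Tile 11: at (0,1), goal (2,2), distance |0-2|+|1-2| = 3
Tile 8: at (0,2), goal (1,3), distance |0-1|+|2-3| = 2
Tile 9: at (0,3), goal (2,0), distance |0-2|+|3-0| = 5
Tile 1: at (1,0), goal (0,0), distance |1-0|+|0-0| = 1
Tile 13: at (1,1), goal (3,0), distance |1-3|+|1-0| = 3
Tile 14: at (1,2), goal (3,1), distance |1-3|+|2-1| = 3
Tile 10: at (1,3), goal (2,1), distance |1-2|+|3-1| = 3
Tile 12: at (2,0), goal (2,3), distance |2-2|+|0-3| = 3
Tile 7: at (2,2), goal (1,2), distance |2-1|+|2-2| = 1
Tile 15: at (2,3), goal (3,2), distance |2-3|+|3-2| = 2
Tile 3: at (3,0), goal (0,2), distance |3-0|+|0-2| = 5
Tile 6: at (3,1), goal (1,1), distance |3-1|+|1-1| = 2
Tile 5: at (3,2), goal (1,0), distance |3-1|+|2-0| = 4
Tile 4: at (3,3), goal (0,3), distance |3-0|+|3-3| = 3
Sum: 1 + 3 + 2 + 5 + 1 + 3 + 3 + 3 + 3 + 1 + 2 + 5 + 2 + 4 + 3 = 41

Answer: 41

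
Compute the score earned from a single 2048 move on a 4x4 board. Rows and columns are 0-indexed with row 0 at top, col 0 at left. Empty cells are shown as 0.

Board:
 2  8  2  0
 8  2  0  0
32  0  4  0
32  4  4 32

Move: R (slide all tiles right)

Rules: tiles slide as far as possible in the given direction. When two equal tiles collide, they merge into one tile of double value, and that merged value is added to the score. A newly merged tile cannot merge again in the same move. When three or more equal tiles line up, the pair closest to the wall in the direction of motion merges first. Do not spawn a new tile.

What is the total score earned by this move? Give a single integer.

Slide right:
row 0: [2, 8, 2, 0] -> [0, 2, 8, 2]  score +0 (running 0)
row 1: [8, 2, 0, 0] -> [0, 0, 8, 2]  score +0 (running 0)
row 2: [32, 0, 4, 0] -> [0, 0, 32, 4]  score +0 (running 0)
row 3: [32, 4, 4, 32] -> [0, 32, 8, 32]  score +8 (running 8)
Board after move:
 0  2  8  2
 0  0  8  2
 0  0 32  4
 0 32  8 32

Answer: 8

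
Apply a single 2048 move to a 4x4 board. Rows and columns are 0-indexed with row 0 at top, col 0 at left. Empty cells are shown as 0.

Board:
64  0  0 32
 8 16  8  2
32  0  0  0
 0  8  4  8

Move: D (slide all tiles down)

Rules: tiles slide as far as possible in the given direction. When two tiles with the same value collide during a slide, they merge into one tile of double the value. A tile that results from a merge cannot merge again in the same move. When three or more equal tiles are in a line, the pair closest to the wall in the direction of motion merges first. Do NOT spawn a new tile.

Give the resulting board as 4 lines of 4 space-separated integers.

Slide down:
col 0: [64, 8, 32, 0] -> [0, 64, 8, 32]
col 1: [0, 16, 0, 8] -> [0, 0, 16, 8]
col 2: [0, 8, 0, 4] -> [0, 0, 8, 4]
col 3: [32, 2, 0, 8] -> [0, 32, 2, 8]

Answer:  0  0  0  0
64  0  0 32
 8 16  8  2
32  8  4  8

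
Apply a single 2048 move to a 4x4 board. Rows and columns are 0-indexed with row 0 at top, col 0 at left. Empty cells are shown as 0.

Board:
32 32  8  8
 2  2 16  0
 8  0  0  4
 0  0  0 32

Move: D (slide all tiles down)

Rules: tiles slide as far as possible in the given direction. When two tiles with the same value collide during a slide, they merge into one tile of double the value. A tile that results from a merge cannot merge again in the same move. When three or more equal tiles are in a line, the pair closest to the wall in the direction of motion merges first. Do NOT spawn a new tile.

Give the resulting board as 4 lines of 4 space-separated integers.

Answer:  0  0  0  0
32  0  0  8
 2 32  8  4
 8  2 16 32

Derivation:
Slide down:
col 0: [32, 2, 8, 0] -> [0, 32, 2, 8]
col 1: [32, 2, 0, 0] -> [0, 0, 32, 2]
col 2: [8, 16, 0, 0] -> [0, 0, 8, 16]
col 3: [8, 0, 4, 32] -> [0, 8, 4, 32]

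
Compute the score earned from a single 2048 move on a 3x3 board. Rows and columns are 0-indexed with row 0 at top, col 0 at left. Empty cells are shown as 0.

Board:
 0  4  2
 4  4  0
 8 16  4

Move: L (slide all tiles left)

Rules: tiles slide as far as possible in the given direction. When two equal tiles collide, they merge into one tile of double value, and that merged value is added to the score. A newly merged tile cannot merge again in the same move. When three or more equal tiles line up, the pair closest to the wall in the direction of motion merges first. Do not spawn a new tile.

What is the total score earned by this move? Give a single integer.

Answer: 8

Derivation:
Slide left:
row 0: [0, 4, 2] -> [4, 2, 0]  score +0 (running 0)
row 1: [4, 4, 0] -> [8, 0, 0]  score +8 (running 8)
row 2: [8, 16, 4] -> [8, 16, 4]  score +0 (running 8)
Board after move:
 4  2  0
 8  0  0
 8 16  4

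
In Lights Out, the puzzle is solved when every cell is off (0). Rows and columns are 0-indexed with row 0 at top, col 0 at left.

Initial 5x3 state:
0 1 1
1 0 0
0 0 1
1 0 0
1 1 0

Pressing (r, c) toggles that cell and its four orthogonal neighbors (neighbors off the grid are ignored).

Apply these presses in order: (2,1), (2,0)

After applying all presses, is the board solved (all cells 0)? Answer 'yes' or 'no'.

After press 1 at (2,1):
0 1 1
1 1 0
1 1 0
1 1 0
1 1 0

After press 2 at (2,0):
0 1 1
0 1 0
0 0 0
0 1 0
1 1 0

Lights still on: 6

Answer: no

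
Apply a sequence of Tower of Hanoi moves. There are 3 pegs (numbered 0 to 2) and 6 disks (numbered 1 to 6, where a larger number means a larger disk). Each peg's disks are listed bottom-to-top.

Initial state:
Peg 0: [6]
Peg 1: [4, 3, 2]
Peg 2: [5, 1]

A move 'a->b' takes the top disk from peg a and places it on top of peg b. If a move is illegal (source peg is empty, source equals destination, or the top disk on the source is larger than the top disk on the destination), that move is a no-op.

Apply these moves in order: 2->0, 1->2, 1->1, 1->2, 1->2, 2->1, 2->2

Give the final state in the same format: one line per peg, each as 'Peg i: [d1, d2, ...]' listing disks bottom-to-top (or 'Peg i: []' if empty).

After move 1 (2->0):
Peg 0: [6, 1]
Peg 1: [4, 3, 2]
Peg 2: [5]

After move 2 (1->2):
Peg 0: [6, 1]
Peg 1: [4, 3]
Peg 2: [5, 2]

After move 3 (1->1):
Peg 0: [6, 1]
Peg 1: [4, 3]
Peg 2: [5, 2]

After move 4 (1->2):
Peg 0: [6, 1]
Peg 1: [4, 3]
Peg 2: [5, 2]

After move 5 (1->2):
Peg 0: [6, 1]
Peg 1: [4, 3]
Peg 2: [5, 2]

After move 6 (2->1):
Peg 0: [6, 1]
Peg 1: [4, 3, 2]
Peg 2: [5]

After move 7 (2->2):
Peg 0: [6, 1]
Peg 1: [4, 3, 2]
Peg 2: [5]

Answer: Peg 0: [6, 1]
Peg 1: [4, 3, 2]
Peg 2: [5]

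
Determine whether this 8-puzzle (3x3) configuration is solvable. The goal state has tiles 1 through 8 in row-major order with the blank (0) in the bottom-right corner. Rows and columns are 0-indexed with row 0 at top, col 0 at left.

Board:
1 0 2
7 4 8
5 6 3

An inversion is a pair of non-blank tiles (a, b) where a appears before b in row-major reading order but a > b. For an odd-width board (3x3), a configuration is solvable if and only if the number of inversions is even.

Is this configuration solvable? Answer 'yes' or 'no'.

Answer: yes

Derivation:
Inversions (pairs i<j in row-major order where tile[i] > tile[j] > 0): 10
10 is even, so the puzzle is solvable.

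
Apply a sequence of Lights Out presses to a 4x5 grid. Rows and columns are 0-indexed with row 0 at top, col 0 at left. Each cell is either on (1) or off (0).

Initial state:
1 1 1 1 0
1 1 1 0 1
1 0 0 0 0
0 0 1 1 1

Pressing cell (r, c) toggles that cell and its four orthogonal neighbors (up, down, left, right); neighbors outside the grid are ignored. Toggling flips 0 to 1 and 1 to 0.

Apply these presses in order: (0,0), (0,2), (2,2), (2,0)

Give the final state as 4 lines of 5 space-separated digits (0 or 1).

After press 1 at (0,0):
0 0 1 1 0
0 1 1 0 1
1 0 0 0 0
0 0 1 1 1

After press 2 at (0,2):
0 1 0 0 0
0 1 0 0 1
1 0 0 0 0
0 0 1 1 1

After press 3 at (2,2):
0 1 0 0 0
0 1 1 0 1
1 1 1 1 0
0 0 0 1 1

After press 4 at (2,0):
0 1 0 0 0
1 1 1 0 1
0 0 1 1 0
1 0 0 1 1

Answer: 0 1 0 0 0
1 1 1 0 1
0 0 1 1 0
1 0 0 1 1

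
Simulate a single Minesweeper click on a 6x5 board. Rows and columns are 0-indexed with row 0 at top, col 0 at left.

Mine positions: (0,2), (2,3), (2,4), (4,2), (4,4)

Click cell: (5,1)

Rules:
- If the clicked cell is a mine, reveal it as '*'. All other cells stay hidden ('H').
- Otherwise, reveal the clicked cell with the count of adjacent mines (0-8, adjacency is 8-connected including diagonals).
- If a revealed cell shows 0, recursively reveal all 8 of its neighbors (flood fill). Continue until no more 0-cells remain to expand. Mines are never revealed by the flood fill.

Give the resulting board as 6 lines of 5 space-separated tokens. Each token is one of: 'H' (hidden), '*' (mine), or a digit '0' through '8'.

H H H H H
H H H H H
H H H H H
H H H H H
H H H H H
H 1 H H H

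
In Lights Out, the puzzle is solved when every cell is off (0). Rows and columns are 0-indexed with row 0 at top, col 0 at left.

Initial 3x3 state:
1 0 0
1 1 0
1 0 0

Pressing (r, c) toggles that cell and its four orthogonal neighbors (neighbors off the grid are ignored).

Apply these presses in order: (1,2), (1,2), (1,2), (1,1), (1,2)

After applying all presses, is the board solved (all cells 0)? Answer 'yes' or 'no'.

After press 1 at (1,2):
1 0 1
1 0 1
1 0 1

After press 2 at (1,2):
1 0 0
1 1 0
1 0 0

After press 3 at (1,2):
1 0 1
1 0 1
1 0 1

After press 4 at (1,1):
1 1 1
0 1 0
1 1 1

After press 5 at (1,2):
1 1 0
0 0 1
1 1 0

Lights still on: 5

Answer: no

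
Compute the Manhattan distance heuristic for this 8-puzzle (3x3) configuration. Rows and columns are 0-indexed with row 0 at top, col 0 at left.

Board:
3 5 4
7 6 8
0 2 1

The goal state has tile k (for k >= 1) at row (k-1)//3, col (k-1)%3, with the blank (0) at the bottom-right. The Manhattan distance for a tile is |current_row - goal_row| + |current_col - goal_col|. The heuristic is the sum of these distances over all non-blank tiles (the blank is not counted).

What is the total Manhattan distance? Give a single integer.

Tile 3: (0,0)->(0,2) = 2
Tile 5: (0,1)->(1,1) = 1
Tile 4: (0,2)->(1,0) = 3
Tile 7: (1,0)->(2,0) = 1
Tile 6: (1,1)->(1,2) = 1
Tile 8: (1,2)->(2,1) = 2
Tile 2: (2,1)->(0,1) = 2
Tile 1: (2,2)->(0,0) = 4
Sum: 2 + 1 + 3 + 1 + 1 + 2 + 2 + 4 = 16

Answer: 16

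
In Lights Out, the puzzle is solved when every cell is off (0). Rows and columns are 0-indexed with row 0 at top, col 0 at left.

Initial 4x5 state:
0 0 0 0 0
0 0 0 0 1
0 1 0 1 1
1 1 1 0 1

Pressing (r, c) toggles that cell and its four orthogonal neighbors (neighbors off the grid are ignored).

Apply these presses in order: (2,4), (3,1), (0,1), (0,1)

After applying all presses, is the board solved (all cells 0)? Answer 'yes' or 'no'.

Answer: yes

Derivation:
After press 1 at (2,4):
0 0 0 0 0
0 0 0 0 0
0 1 0 0 0
1 1 1 0 0

After press 2 at (3,1):
0 0 0 0 0
0 0 0 0 0
0 0 0 0 0
0 0 0 0 0

After press 3 at (0,1):
1 1 1 0 0
0 1 0 0 0
0 0 0 0 0
0 0 0 0 0

After press 4 at (0,1):
0 0 0 0 0
0 0 0 0 0
0 0 0 0 0
0 0 0 0 0

Lights still on: 0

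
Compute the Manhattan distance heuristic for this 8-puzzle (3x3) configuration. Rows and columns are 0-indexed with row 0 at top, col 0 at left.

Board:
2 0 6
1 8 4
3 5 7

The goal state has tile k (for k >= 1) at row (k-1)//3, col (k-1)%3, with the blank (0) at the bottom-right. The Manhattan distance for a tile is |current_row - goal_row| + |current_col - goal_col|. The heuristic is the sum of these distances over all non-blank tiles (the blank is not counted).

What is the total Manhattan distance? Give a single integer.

Answer: 13

Derivation:
Tile 2: at (0,0), goal (0,1), distance |0-0|+|0-1| = 1
Tile 6: at (0,2), goal (1,2), distance |0-1|+|2-2| = 1
Tile 1: at (1,0), goal (0,0), distance |1-0|+|0-0| = 1
Tile 8: at (1,1), goal (2,1), distance |1-2|+|1-1| = 1
Tile 4: at (1,2), goal (1,0), distance |1-1|+|2-0| = 2
Tile 3: at (2,0), goal (0,2), distance |2-0|+|0-2| = 4
Tile 5: at (2,1), goal (1,1), distance |2-1|+|1-1| = 1
Tile 7: at (2,2), goal (2,0), distance |2-2|+|2-0| = 2
Sum: 1 + 1 + 1 + 1 + 2 + 4 + 1 + 2 = 13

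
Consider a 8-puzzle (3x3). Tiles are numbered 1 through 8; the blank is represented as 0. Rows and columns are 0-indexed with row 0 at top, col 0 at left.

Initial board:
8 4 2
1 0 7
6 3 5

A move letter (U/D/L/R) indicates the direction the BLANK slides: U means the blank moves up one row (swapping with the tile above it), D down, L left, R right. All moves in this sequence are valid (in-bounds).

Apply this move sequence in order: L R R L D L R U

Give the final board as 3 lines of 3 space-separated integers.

Answer: 8 4 2
1 0 7
6 3 5

Derivation:
After move 1 (L):
8 4 2
0 1 7
6 3 5

After move 2 (R):
8 4 2
1 0 7
6 3 5

After move 3 (R):
8 4 2
1 7 0
6 3 5

After move 4 (L):
8 4 2
1 0 7
6 3 5

After move 5 (D):
8 4 2
1 3 7
6 0 5

After move 6 (L):
8 4 2
1 3 7
0 6 5

After move 7 (R):
8 4 2
1 3 7
6 0 5

After move 8 (U):
8 4 2
1 0 7
6 3 5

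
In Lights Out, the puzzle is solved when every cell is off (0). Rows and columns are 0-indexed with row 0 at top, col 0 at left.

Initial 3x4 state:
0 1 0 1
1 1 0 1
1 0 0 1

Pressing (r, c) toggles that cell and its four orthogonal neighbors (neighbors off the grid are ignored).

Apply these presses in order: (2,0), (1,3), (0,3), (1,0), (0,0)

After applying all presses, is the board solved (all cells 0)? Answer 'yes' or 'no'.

After press 1 at (2,0):
0 1 0 1
0 1 0 1
0 1 0 1

After press 2 at (1,3):
0 1 0 0
0 1 1 0
0 1 0 0

After press 3 at (0,3):
0 1 1 1
0 1 1 1
0 1 0 0

After press 4 at (1,0):
1 1 1 1
1 0 1 1
1 1 0 0

After press 5 at (0,0):
0 0 1 1
0 0 1 1
1 1 0 0

Lights still on: 6

Answer: no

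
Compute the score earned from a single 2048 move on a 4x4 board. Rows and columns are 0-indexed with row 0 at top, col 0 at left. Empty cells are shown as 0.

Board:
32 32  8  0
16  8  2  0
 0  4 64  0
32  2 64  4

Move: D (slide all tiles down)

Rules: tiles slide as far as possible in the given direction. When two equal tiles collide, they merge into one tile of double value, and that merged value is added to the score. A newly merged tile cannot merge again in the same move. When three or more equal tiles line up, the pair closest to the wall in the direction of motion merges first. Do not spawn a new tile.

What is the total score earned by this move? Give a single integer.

Slide down:
col 0: [32, 16, 0, 32] -> [0, 32, 16, 32]  score +0 (running 0)
col 1: [32, 8, 4, 2] -> [32, 8, 4, 2]  score +0 (running 0)
col 2: [8, 2, 64, 64] -> [0, 8, 2, 128]  score +128 (running 128)
col 3: [0, 0, 0, 4] -> [0, 0, 0, 4]  score +0 (running 128)
Board after move:
  0  32   0   0
 32   8   8   0
 16   4   2   0
 32   2 128   4

Answer: 128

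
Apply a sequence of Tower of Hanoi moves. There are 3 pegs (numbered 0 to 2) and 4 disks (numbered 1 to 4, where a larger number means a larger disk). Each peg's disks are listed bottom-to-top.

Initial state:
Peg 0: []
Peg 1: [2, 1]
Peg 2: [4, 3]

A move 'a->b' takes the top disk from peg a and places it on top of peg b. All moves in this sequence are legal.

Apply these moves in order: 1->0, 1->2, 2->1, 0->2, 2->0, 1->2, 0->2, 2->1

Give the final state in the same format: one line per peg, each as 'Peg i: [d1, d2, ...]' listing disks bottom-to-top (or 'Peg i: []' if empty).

Answer: Peg 0: []
Peg 1: [1]
Peg 2: [4, 3, 2]

Derivation:
After move 1 (1->0):
Peg 0: [1]
Peg 1: [2]
Peg 2: [4, 3]

After move 2 (1->2):
Peg 0: [1]
Peg 1: []
Peg 2: [4, 3, 2]

After move 3 (2->1):
Peg 0: [1]
Peg 1: [2]
Peg 2: [4, 3]

After move 4 (0->2):
Peg 0: []
Peg 1: [2]
Peg 2: [4, 3, 1]

After move 5 (2->0):
Peg 0: [1]
Peg 1: [2]
Peg 2: [4, 3]

After move 6 (1->2):
Peg 0: [1]
Peg 1: []
Peg 2: [4, 3, 2]

After move 7 (0->2):
Peg 0: []
Peg 1: []
Peg 2: [4, 3, 2, 1]

After move 8 (2->1):
Peg 0: []
Peg 1: [1]
Peg 2: [4, 3, 2]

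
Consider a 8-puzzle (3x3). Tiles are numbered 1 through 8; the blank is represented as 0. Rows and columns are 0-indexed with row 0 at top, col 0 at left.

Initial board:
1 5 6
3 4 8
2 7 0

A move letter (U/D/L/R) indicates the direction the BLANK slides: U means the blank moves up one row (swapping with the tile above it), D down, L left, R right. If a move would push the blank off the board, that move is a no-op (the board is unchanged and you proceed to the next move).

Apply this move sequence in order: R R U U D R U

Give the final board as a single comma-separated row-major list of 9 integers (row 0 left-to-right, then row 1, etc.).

Answer: 1, 5, 0, 3, 4, 6, 2, 7, 8

Derivation:
After move 1 (R):
1 5 6
3 4 8
2 7 0

After move 2 (R):
1 5 6
3 4 8
2 7 0

After move 3 (U):
1 5 6
3 4 0
2 7 8

After move 4 (U):
1 5 0
3 4 6
2 7 8

After move 5 (D):
1 5 6
3 4 0
2 7 8

After move 6 (R):
1 5 6
3 4 0
2 7 8

After move 7 (U):
1 5 0
3 4 6
2 7 8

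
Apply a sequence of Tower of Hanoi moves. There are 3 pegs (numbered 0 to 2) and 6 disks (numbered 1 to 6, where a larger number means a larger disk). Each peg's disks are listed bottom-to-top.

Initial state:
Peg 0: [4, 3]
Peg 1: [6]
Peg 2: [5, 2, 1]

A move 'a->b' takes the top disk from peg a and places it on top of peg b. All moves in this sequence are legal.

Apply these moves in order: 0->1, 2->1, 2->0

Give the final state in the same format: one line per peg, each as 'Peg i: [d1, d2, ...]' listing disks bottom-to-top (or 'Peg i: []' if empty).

Answer: Peg 0: [4, 2]
Peg 1: [6, 3, 1]
Peg 2: [5]

Derivation:
After move 1 (0->1):
Peg 0: [4]
Peg 1: [6, 3]
Peg 2: [5, 2, 1]

After move 2 (2->1):
Peg 0: [4]
Peg 1: [6, 3, 1]
Peg 2: [5, 2]

After move 3 (2->0):
Peg 0: [4, 2]
Peg 1: [6, 3, 1]
Peg 2: [5]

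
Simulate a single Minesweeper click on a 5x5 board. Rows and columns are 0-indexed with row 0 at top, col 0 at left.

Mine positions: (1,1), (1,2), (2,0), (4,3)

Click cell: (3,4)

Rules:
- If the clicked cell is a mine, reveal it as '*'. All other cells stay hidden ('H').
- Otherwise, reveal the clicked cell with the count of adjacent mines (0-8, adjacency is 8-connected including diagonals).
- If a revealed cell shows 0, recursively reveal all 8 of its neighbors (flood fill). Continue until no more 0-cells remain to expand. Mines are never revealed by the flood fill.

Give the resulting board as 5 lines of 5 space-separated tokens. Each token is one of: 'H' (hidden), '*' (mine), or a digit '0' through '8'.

H H H H H
H H H H H
H H H H H
H H H H 1
H H H H H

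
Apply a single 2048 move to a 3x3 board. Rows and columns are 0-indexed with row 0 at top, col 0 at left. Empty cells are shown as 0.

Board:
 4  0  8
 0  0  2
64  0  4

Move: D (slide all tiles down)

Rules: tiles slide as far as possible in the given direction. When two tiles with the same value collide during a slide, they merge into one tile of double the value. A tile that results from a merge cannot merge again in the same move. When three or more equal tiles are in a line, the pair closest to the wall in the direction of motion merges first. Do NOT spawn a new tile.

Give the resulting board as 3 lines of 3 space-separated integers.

Answer:  0  0  8
 4  0  2
64  0  4

Derivation:
Slide down:
col 0: [4, 0, 64] -> [0, 4, 64]
col 1: [0, 0, 0] -> [0, 0, 0]
col 2: [8, 2, 4] -> [8, 2, 4]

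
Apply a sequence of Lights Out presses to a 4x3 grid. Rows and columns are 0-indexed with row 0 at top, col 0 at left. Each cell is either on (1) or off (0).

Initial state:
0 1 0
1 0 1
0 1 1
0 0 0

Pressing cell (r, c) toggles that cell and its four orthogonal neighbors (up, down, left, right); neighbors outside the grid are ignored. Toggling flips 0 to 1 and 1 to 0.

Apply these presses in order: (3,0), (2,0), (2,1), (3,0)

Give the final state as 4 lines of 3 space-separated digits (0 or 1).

After press 1 at (3,0):
0 1 0
1 0 1
1 1 1
1 1 0

After press 2 at (2,0):
0 1 0
0 0 1
0 0 1
0 1 0

After press 3 at (2,1):
0 1 0
0 1 1
1 1 0
0 0 0

After press 4 at (3,0):
0 1 0
0 1 1
0 1 0
1 1 0

Answer: 0 1 0
0 1 1
0 1 0
1 1 0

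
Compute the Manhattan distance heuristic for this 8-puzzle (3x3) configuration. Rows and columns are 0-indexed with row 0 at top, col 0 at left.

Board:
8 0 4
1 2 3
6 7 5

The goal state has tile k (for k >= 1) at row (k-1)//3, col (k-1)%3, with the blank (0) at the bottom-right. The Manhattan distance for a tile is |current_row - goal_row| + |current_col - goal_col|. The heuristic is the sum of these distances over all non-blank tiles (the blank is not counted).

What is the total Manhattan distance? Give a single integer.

Tile 8: (0,0)->(2,1) = 3
Tile 4: (0,2)->(1,0) = 3
Tile 1: (1,0)->(0,0) = 1
Tile 2: (1,1)->(0,1) = 1
Tile 3: (1,2)->(0,2) = 1
Tile 6: (2,0)->(1,2) = 3
Tile 7: (2,1)->(2,0) = 1
Tile 5: (2,2)->(1,1) = 2
Sum: 3 + 3 + 1 + 1 + 1 + 3 + 1 + 2 = 15

Answer: 15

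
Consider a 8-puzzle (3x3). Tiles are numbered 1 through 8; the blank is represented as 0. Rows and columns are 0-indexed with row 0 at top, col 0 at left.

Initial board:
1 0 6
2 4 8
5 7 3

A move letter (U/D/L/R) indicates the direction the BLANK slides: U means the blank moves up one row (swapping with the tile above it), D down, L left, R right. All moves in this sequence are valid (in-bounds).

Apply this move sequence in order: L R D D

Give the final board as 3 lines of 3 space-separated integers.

After move 1 (L):
0 1 6
2 4 8
5 7 3

After move 2 (R):
1 0 6
2 4 8
5 7 3

After move 3 (D):
1 4 6
2 0 8
5 7 3

After move 4 (D):
1 4 6
2 7 8
5 0 3

Answer: 1 4 6
2 7 8
5 0 3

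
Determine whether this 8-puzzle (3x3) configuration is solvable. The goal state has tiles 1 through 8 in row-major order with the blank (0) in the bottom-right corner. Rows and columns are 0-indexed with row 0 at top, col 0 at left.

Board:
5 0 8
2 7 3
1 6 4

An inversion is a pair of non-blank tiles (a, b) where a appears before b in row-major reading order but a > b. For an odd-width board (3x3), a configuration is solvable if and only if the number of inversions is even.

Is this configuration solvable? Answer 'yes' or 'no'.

Answer: no

Derivation:
Inversions (pairs i<j in row-major order where tile[i] > tile[j] > 0): 17
17 is odd, so the puzzle is not solvable.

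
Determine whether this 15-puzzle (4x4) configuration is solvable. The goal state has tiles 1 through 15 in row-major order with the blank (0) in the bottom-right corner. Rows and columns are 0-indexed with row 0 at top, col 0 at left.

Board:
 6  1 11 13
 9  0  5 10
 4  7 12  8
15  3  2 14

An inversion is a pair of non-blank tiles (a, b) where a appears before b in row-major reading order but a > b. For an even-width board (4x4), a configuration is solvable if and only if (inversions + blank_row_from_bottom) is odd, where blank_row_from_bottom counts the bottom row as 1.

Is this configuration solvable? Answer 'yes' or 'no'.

Inversions: 49
Blank is in row 1 (0-indexed from top), which is row 3 counting from the bottom (bottom = 1).
49 + 3 = 52, which is even, so the puzzle is not solvable.

Answer: no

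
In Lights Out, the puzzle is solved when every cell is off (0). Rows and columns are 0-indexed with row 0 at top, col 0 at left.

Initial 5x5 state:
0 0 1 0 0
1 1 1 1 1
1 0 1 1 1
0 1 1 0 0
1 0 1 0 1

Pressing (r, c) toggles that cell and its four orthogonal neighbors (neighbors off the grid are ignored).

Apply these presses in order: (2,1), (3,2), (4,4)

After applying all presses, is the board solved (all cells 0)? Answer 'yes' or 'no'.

Answer: no

Derivation:
After press 1 at (2,1):
0 0 1 0 0
1 0 1 1 1
0 1 0 1 1
0 0 1 0 0
1 0 1 0 1

After press 2 at (3,2):
0 0 1 0 0
1 0 1 1 1
0 1 1 1 1
0 1 0 1 0
1 0 0 0 1

After press 3 at (4,4):
0 0 1 0 0
1 0 1 1 1
0 1 1 1 1
0 1 0 1 1
1 0 0 1 0

Lights still on: 14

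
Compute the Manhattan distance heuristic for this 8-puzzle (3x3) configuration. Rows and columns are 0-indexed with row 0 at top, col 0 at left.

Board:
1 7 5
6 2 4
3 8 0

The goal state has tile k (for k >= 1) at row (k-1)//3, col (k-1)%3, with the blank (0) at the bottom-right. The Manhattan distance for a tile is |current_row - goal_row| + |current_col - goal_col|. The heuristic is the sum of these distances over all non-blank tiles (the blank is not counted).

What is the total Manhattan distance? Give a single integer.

Tile 1: (0,0)->(0,0) = 0
Tile 7: (0,1)->(2,0) = 3
Tile 5: (0,2)->(1,1) = 2
Tile 6: (1,0)->(1,2) = 2
Tile 2: (1,1)->(0,1) = 1
Tile 4: (1,2)->(1,0) = 2
Tile 3: (2,0)->(0,2) = 4
Tile 8: (2,1)->(2,1) = 0
Sum: 0 + 3 + 2 + 2 + 1 + 2 + 4 + 0 = 14

Answer: 14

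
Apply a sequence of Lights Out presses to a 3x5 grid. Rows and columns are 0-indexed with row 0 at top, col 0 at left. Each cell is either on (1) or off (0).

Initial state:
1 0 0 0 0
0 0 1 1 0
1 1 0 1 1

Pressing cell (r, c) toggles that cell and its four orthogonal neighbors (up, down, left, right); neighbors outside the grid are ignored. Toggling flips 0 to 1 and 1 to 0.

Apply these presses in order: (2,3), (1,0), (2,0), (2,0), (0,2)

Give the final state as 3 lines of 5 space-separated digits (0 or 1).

After press 1 at (2,3):
1 0 0 0 0
0 0 1 0 0
1 1 1 0 0

After press 2 at (1,0):
0 0 0 0 0
1 1 1 0 0
0 1 1 0 0

After press 3 at (2,0):
0 0 0 0 0
0 1 1 0 0
1 0 1 0 0

After press 4 at (2,0):
0 0 0 0 0
1 1 1 0 0
0 1 1 0 0

After press 5 at (0,2):
0 1 1 1 0
1 1 0 0 0
0 1 1 0 0

Answer: 0 1 1 1 0
1 1 0 0 0
0 1 1 0 0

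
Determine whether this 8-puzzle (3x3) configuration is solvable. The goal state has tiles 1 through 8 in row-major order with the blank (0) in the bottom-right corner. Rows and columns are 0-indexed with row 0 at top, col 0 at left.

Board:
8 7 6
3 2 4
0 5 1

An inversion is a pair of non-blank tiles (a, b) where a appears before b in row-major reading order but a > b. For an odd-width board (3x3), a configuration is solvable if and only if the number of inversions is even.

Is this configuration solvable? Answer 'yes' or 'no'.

Inversions (pairs i<j in row-major order where tile[i] > tile[j] > 0): 23
23 is odd, so the puzzle is not solvable.

Answer: no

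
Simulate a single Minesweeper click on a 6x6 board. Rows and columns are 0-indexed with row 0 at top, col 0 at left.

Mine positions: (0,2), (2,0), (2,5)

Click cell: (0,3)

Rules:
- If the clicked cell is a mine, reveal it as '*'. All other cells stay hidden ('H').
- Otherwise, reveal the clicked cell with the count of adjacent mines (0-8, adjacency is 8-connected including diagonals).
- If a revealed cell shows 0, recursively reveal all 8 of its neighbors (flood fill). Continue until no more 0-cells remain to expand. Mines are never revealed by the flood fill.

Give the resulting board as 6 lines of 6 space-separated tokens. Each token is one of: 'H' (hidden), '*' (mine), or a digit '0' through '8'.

H H H 1 H H
H H H H H H
H H H H H H
H H H H H H
H H H H H H
H H H H H H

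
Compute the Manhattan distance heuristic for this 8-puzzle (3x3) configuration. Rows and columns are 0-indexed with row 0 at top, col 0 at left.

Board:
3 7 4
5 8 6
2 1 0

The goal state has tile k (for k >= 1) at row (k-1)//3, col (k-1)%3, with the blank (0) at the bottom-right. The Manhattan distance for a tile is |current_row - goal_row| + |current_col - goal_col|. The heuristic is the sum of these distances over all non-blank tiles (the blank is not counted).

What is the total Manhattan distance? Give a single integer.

Tile 3: (0,0)->(0,2) = 2
Tile 7: (0,1)->(2,0) = 3
Tile 4: (0,2)->(1,0) = 3
Tile 5: (1,0)->(1,1) = 1
Tile 8: (1,1)->(2,1) = 1
Tile 6: (1,2)->(1,2) = 0
Tile 2: (2,0)->(0,1) = 3
Tile 1: (2,1)->(0,0) = 3
Sum: 2 + 3 + 3 + 1 + 1 + 0 + 3 + 3 = 16

Answer: 16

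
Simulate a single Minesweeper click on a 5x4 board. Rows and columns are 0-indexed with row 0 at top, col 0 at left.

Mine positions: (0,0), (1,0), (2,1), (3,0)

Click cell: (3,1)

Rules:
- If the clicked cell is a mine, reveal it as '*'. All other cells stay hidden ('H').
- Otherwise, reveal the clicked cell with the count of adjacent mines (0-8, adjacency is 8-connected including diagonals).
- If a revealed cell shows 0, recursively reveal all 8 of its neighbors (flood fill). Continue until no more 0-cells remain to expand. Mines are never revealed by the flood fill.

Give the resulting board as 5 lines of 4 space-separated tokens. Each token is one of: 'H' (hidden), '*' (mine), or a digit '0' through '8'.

H H H H
H H H H
H H H H
H 2 H H
H H H H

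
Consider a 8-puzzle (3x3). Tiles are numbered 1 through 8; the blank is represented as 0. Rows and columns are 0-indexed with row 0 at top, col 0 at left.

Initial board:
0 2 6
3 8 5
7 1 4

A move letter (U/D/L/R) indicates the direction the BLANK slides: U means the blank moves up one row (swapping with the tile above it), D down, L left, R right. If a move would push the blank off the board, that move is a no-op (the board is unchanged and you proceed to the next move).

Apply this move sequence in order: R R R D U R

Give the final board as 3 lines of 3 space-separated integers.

After move 1 (R):
2 0 6
3 8 5
7 1 4

After move 2 (R):
2 6 0
3 8 5
7 1 4

After move 3 (R):
2 6 0
3 8 5
7 1 4

After move 4 (D):
2 6 5
3 8 0
7 1 4

After move 5 (U):
2 6 0
3 8 5
7 1 4

After move 6 (R):
2 6 0
3 8 5
7 1 4

Answer: 2 6 0
3 8 5
7 1 4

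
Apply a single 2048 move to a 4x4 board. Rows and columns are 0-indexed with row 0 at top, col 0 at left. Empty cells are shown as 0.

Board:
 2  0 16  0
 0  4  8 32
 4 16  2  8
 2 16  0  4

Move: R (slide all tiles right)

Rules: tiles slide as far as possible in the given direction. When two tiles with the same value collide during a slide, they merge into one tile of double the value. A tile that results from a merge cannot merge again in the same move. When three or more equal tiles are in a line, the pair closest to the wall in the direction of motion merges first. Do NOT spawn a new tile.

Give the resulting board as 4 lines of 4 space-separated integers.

Answer:  0  0  2 16
 0  4  8 32
 4 16  2  8
 0  2 16  4

Derivation:
Slide right:
row 0: [2, 0, 16, 0] -> [0, 0, 2, 16]
row 1: [0, 4, 8, 32] -> [0, 4, 8, 32]
row 2: [4, 16, 2, 8] -> [4, 16, 2, 8]
row 3: [2, 16, 0, 4] -> [0, 2, 16, 4]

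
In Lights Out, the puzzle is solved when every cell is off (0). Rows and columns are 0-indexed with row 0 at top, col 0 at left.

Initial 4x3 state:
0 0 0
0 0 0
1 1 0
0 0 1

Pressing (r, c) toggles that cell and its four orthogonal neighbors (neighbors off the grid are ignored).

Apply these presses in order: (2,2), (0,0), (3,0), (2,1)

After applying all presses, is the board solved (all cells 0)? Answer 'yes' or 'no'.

After press 1 at (2,2):
0 0 0
0 0 1
1 0 1
0 0 0

After press 2 at (0,0):
1 1 0
1 0 1
1 0 1
0 0 0

After press 3 at (3,0):
1 1 0
1 0 1
0 0 1
1 1 0

After press 4 at (2,1):
1 1 0
1 1 1
1 1 0
1 0 0

Lights still on: 8

Answer: no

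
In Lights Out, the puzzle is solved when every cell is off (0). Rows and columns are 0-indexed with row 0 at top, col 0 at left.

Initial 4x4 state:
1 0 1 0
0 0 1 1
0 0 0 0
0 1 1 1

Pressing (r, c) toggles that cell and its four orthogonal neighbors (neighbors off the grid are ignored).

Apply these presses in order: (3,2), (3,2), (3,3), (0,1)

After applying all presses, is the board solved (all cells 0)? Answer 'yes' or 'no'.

Answer: no

Derivation:
After press 1 at (3,2):
1 0 1 0
0 0 1 1
0 0 1 0
0 0 0 0

After press 2 at (3,2):
1 0 1 0
0 0 1 1
0 0 0 0
0 1 1 1

After press 3 at (3,3):
1 0 1 0
0 0 1 1
0 0 0 1
0 1 0 0

After press 4 at (0,1):
0 1 0 0
0 1 1 1
0 0 0 1
0 1 0 0

Lights still on: 6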